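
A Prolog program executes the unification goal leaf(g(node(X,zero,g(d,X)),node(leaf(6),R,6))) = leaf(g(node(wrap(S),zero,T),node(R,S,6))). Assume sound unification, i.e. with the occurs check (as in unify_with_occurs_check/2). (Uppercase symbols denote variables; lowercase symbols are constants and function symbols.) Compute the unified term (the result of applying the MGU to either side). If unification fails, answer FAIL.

Decompose leaf/1: g(node(X,zero,g(d,X)),node(leaf(6),R,6)) = g(node(wrap(S),zero,T),node(R,S,6)).
Decompose g/2: node(X,zero,g(d,X)) = node(wrap(S),zero,T),  node(leaf(6),R,6) = node(R,S,6).
Decompose node/3: X = wrap(S),  zero = zero,  g(d,X) = T.
Bind X := wrap(S); substituting into the one remaining equation that mentions X gives: g(d,wrap(S)) = T.
Delete trivial equation zero = zero.
Bind T := g(d,wrap(S)); no other remaining equation mentions T.
Decompose node/3: leaf(6) = R,  R = S,  6 = 6.
Bind R := leaf(6); substituting into the one remaining equation that mentions R gives: leaf(6) = S.
Bind S := leaf(6); no other remaining equation mentions S. Substituting into the earlier bindings gives X := wrap(leaf(6)), T := g(d,wrap(leaf(6))).
Delete trivial equation 6 = 6.
Applying the MGU to either side gives leaf(g(node(wrap(leaf(6)),zero,g(d,wrap(leaf(6)))),node(leaf(6),leaf(6),6))).

leaf(g(node(wrap(leaf(6)),zero,g(d,wrap(leaf(6)))),node(leaf(6),leaf(6),6)))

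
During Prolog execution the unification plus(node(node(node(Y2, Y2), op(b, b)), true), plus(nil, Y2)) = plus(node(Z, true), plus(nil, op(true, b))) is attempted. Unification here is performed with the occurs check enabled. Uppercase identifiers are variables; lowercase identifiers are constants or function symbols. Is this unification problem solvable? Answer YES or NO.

Decompose plus/2: node(node(node(Y2, Y2), op(b, b)), true) = node(Z, true),  plus(nil, Y2) = plus(nil, op(true, b)).
Decompose node/2: node(node(Y2, Y2), op(b, b)) = Z,  true = true.
Bind Z := node(node(Y2, Y2), op(b, b)); no other remaining equation mentions Z.
Delete trivial equation true = true.
Decompose plus/2: nil = nil,  Y2 = op(true, b).
Delete trivial equation nil = nil.
Bind Y2 := op(true, b). Substituting into the earlier binding gives Z := node(node(op(true, b), op(true, b)), op(b, b)).
No equations remain and no clash or occurs-check failure arose, so a unifier exists.

YES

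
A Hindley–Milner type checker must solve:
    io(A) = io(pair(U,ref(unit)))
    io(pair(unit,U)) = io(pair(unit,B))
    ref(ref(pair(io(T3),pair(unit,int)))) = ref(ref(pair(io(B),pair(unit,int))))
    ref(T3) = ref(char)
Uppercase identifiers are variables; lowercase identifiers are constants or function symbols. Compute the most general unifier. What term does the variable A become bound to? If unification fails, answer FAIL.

Decompose io/1: A = pair(U,ref(unit)).
Bind A := pair(U,ref(unit)); no other remaining equation mentions A.
Decompose io/1: pair(unit,U) = pair(unit,B).
Decompose pair/2: unit = unit,  U = B.
Delete trivial equation unit = unit.
Bind U := B; no other remaining equation mentions U. Substituting into the earlier binding gives A := pair(B,ref(unit)).
Decompose ref/1: ref(pair(io(T3),pair(unit,int))) = ref(pair(io(B),pair(unit,int))).
Decompose ref/1: pair(io(T3),pair(unit,int)) = pair(io(B),pair(unit,int)).
Decompose pair/2: io(T3) = io(B),  pair(unit,int) = pair(unit,int).
Decompose io/1: T3 = B.
Bind T3 := B; substituting into the one remaining equation that mentions T3 gives: ref(B) = ref(char).
Delete trivial equation pair(unit,int) = pair(unit,int).
Decompose ref/1: B = char.
Bind B := char. Substituting into the earlier bindings gives A := pair(char,ref(unit)), U := char, T3 := char.
MGU = { A -> pair(char,ref(unit)), U -> char, T3 -> char, B -> char }, so A -> pair(char,ref(unit)).

pair(char,ref(unit))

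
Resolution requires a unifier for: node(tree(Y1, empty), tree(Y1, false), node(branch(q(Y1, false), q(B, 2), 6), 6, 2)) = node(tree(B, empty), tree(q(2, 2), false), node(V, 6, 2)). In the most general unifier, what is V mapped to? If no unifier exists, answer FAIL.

Decompose node/3: tree(Y1, empty) = tree(B, empty),  tree(Y1, false) = tree(q(2, 2), false),  node(branch(q(Y1, false), q(B, 2), 6), 6, 2) = node(V, 6, 2).
Decompose tree/2: Y1 = B,  empty = empty.
Bind Y1 := B; substituting into the 2 remaining equations that mention Y1 gives: tree(B, false) = tree(q(2, 2), false),  node(branch(q(B, false), q(B, 2), 6), 6, 2) = node(V, 6, 2).
Delete trivial equation empty = empty.
Decompose tree/2: B = q(2, 2),  false = false.
Bind B := q(2, 2); substituting into the one remaining equation that mentions B gives: node(branch(q(q(2, 2), false), q(q(2, 2), 2), 6), 6, 2) = node(V, 6, 2). Substituting into the earlier binding gives Y1 := q(2, 2).
Delete trivial equation false = false.
Decompose node/3: branch(q(q(2, 2), false), q(q(2, 2), 2), 6) = V,  6 = 6,  2 = 2.
Bind V := branch(q(q(2, 2), false), q(q(2, 2), 2), 6); no other remaining equation mentions V.
Delete trivial equation 6 = 6.
Delete trivial equation 2 = 2.
MGU = { Y1 := q(2, 2), B := q(2, 2), V := branch(q(q(2, 2), false), q(q(2, 2), 2), 6) }, so V := branch(q(q(2, 2), false), q(q(2, 2), 2), 6).

branch(q(q(2, 2), false), q(q(2, 2), 2), 6)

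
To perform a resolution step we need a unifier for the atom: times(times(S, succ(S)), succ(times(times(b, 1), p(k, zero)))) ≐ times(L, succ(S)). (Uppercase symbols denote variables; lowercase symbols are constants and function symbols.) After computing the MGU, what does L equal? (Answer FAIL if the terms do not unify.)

times(times(times(b, 1), p(k, zero)), succ(times(times(b, 1), p(k, zero))))

Decompose times/2: times(S, succ(S)) ≐ L,  succ(times(times(b, 1), p(k, zero))) ≐ succ(S).
Bind L := times(S, succ(S)); no other remaining equation mentions L.
Decompose succ/1: times(times(b, 1), p(k, zero)) ≐ S.
Bind S := times(times(b, 1), p(k, zero)). Substituting into the earlier binding gives L := times(times(times(b, 1), p(k, zero)), succ(times(times(b, 1), p(k, zero)))).
MGU = { L := times(times(times(b, 1), p(k, zero)), succ(times(times(b, 1), p(k, zero)))), S := times(times(b, 1), p(k, zero)) }, so L := times(times(times(b, 1), p(k, zero)), succ(times(times(b, 1), p(k, zero)))).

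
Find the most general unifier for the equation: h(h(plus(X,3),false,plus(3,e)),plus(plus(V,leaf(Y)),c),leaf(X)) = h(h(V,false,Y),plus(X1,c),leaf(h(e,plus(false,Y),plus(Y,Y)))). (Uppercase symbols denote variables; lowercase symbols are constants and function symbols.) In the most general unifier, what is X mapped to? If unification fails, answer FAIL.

Decompose h/3: h(plus(X,3),false,plus(3,e)) = h(V,false,Y),  plus(plus(V,leaf(Y)),c) = plus(X1,c),  leaf(X) = leaf(h(e,plus(false,Y),plus(Y,Y))).
Decompose h/3: plus(X,3) = V,  false = false,  plus(3,e) = Y.
Bind V := plus(X,3); substituting into the one remaining equation that mentions V gives: plus(plus(plus(X,3),leaf(Y)),c) = plus(X1,c).
Delete trivial equation false = false.
Bind Y := plus(3,e); substituting into the remaining equations gives: plus(plus(plus(X,3),leaf(plus(3,e))),c) = plus(X1,c),  leaf(X) = leaf(h(e,plus(false,plus(3,e)),plus(plus(3,e),plus(3,e)))).
Decompose plus/2: plus(plus(X,3),leaf(plus(3,e))) = X1,  c = c.
Bind X1 := plus(plus(X,3),leaf(plus(3,e))); no other remaining equation mentions X1.
Delete trivial equation c = c.
Decompose leaf/1: X = h(e,plus(false,plus(3,e)),plus(plus(3,e),plus(3,e))).
Bind X := h(e,plus(false,plus(3,e)),plus(plus(3,e),plus(3,e))). Substituting into the earlier bindings gives V := plus(h(e,plus(false,plus(3,e)),plus(plus(3,e),plus(3,e))),3), X1 := plus(plus(h(e,plus(false,plus(3,e)),plus(plus(3,e),plus(3,e))),3),leaf(plus(3,e))).
MGU = { V ↦ plus(h(e,plus(false,plus(3,e)),plus(plus(3,e),plus(3,e))),3), Y ↦ plus(3,e), X1 ↦ plus(plus(h(e,plus(false,plus(3,e)),plus(plus(3,e),plus(3,e))),3),leaf(plus(3,e))), X ↦ h(e,plus(false,plus(3,e)),plus(plus(3,e),plus(3,e))) }, so X ↦ h(e,plus(false,plus(3,e)),plus(plus(3,e),plus(3,e))).

h(e,plus(false,plus(3,e)),plus(plus(3,e),plus(3,e)))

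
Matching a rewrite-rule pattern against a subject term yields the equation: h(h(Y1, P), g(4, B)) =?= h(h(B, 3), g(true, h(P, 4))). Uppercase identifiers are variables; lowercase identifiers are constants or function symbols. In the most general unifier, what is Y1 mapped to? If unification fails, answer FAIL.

Decompose h/2: h(Y1, P) =?= h(B, 3),  g(4, B) =?= g(true, h(P, 4)).
Decompose h/2: Y1 =?= B,  P =?= 3.
Bind Y1 := B; no other remaining equation mentions Y1.
Bind P := 3; substituting into the remaining equation gives: g(4, B) =?= g(true, h(3, 4)).
Decompose g/2: 4 =?= true,  B =?= h(3, 4).
Clash: constants 4 and true differ; no unifier exists.

FAIL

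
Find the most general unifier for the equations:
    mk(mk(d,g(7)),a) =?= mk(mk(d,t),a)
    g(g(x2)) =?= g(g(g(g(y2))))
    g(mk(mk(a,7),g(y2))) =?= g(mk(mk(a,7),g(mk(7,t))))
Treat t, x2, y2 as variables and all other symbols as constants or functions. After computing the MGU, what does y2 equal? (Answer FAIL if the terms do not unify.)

Decompose mk/2: mk(d,g(7)) =?= mk(d,t),  a =?= a.
Decompose mk/2: d =?= d,  g(7) =?= t.
Delete trivial equation d =?= d.
Bind t := g(7); substituting into the one remaining equation that mentions t gives: g(mk(mk(a,7),g(y2))) =?= g(mk(mk(a,7),g(mk(7,g(7))))).
Delete trivial equation a =?= a.
Decompose g/1: g(x2) =?= g(g(g(y2))).
Decompose g/1: x2 =?= g(g(y2)).
Bind x2 := g(g(y2)); no other remaining equation mentions x2.
Decompose g/1: mk(mk(a,7),g(y2)) =?= mk(mk(a,7),g(mk(7,g(7)))).
Decompose mk/2: mk(a,7) =?= mk(a,7),  g(y2) =?= g(mk(7,g(7))).
Delete trivial equation mk(a,7) =?= mk(a,7).
Decompose g/1: y2 =?= mk(7,g(7)).
Bind y2 := mk(7,g(7)). Substituting into the earlier binding gives x2 := g(g(mk(7,g(7)))).
MGU = { t := g(7), x2 := g(g(mk(7,g(7)))), y2 := mk(7,g(7)) }, so y2 := mk(7,g(7)).

mk(7,g(7))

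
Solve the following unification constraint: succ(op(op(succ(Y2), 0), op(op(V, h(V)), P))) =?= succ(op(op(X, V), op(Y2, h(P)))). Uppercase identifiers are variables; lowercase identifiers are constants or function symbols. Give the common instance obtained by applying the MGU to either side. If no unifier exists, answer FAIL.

FAIL

Decompose succ/1: op(op(succ(Y2), 0), op(op(V, h(V)), P)) =?= op(op(X, V), op(Y2, h(P))).
Decompose op/2: op(succ(Y2), 0) =?= op(X, V),  op(op(V, h(V)), P) =?= op(Y2, h(P)).
Decompose op/2: succ(Y2) =?= X,  0 =?= V.
Bind X := succ(Y2); no other remaining equation mentions X.
Bind V := 0; substituting into the remaining equation gives: op(op(0, h(0)), P) =?= op(Y2, h(P)).
Decompose op/2: op(0, h(0)) =?= Y2,  P =?= h(P).
Bind Y2 := op(0, h(0)); no other remaining equation mentions Y2. Substituting into the earlier binding gives X := succ(op(0, h(0))).
Occurs check fails: P occurs in h(P); the equation P =?= h(P) has no finite solution.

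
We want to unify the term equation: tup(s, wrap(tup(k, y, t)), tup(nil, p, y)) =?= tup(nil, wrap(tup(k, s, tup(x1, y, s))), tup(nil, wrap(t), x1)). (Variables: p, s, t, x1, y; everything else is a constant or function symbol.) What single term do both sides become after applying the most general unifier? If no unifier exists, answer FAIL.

tup(nil, wrap(tup(k, nil, tup(nil, nil, nil))), tup(nil, wrap(tup(nil, nil, nil)), nil))

Decompose tup/3: s =?= nil,  wrap(tup(k, y, t)) =?= wrap(tup(k, s, tup(x1, y, s))),  tup(nil, p, y) =?= tup(nil, wrap(t), x1).
Bind s := nil; substituting into the one remaining equation that mentions s gives: wrap(tup(k, y, t)) =?= wrap(tup(k, nil, tup(x1, y, nil))).
Decompose wrap/1: tup(k, y, t) =?= tup(k, nil, tup(x1, y, nil)).
Decompose tup/3: k =?= k,  y =?= nil,  t =?= tup(x1, y, nil).
Delete trivial equation k =?= k.
Bind y := nil; substituting into the remaining equations gives: t =?= tup(x1, nil, nil),  tup(nil, p, nil) =?= tup(nil, wrap(t), x1).
Bind t := tup(x1, nil, nil); substituting into the remaining equation gives: tup(nil, p, nil) =?= tup(nil, wrap(tup(x1, nil, nil)), x1).
Decompose tup/3: nil =?= nil,  p =?= wrap(tup(x1, nil, nil)),  nil =?= x1.
Delete trivial equation nil =?= nil.
Bind p := wrap(tup(x1, nil, nil)); no other remaining equation mentions p.
Bind x1 := nil. Substituting into the earlier bindings gives t := tup(nil, nil, nil), p := wrap(tup(nil, nil, nil)).
Applying the MGU to either side gives tup(nil, wrap(tup(k, nil, tup(nil, nil, nil))), tup(nil, wrap(tup(nil, nil, nil)), nil)).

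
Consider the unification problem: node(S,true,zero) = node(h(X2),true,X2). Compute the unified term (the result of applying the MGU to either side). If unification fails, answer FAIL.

node(h(zero),true,zero)

Decompose node/3: S = h(X2),  true = true,  zero = X2.
Bind S := h(X2); no other remaining equation mentions S.
Delete trivial equation true = true.
Bind X2 := zero. Substituting into the earlier binding gives S := h(zero).
Applying the MGU to either side gives node(h(zero),true,zero).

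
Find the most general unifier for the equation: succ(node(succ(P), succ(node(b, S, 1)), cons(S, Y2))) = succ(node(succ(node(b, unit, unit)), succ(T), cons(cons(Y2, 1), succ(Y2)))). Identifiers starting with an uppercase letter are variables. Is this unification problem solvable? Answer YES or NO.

NO

Decompose succ/1: node(succ(P), succ(node(b, S, 1)), cons(S, Y2)) = node(succ(node(b, unit, unit)), succ(T), cons(cons(Y2, 1), succ(Y2))).
Decompose node/3: succ(P) = succ(node(b, unit, unit)),  succ(node(b, S, 1)) = succ(T),  cons(S, Y2) = cons(cons(Y2, 1), succ(Y2)).
Decompose succ/1: P = node(b, unit, unit).
Bind P := node(b, unit, unit); no other remaining equation mentions P.
Decompose succ/1: node(b, S, 1) = T.
Bind T := node(b, S, 1); no other remaining equation mentions T.
Decompose cons/2: S = cons(Y2, 1),  Y2 = succ(Y2).
Bind S := cons(Y2, 1); no other remaining equation mentions S. Substituting into the earlier binding gives T := node(b, cons(Y2, 1), 1).
Occurs check fails: Y2 occurs in succ(Y2); the equation Y2 = succ(Y2) has no finite solution.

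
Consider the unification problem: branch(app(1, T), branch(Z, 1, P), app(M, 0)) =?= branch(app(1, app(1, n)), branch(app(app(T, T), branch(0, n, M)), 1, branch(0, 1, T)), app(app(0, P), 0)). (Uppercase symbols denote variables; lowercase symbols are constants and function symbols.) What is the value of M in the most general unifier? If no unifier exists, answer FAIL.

app(0, branch(0, 1, app(1, n)))

Decompose branch/3: app(1, T) =?= app(1, app(1, n)),  branch(Z, 1, P) =?= branch(app(app(T, T), branch(0, n, M)), 1, branch(0, 1, T)),  app(M, 0) =?= app(app(0, P), 0).
Decompose app/2: 1 =?= 1,  T =?= app(1, n).
Delete trivial equation 1 =?= 1.
Bind T := app(1, n); substituting into the one remaining equation that mentions T gives: branch(Z, 1, P) =?= branch(app(app(app(1, n), app(1, n)), branch(0, n, M)), 1, branch(0, 1, app(1, n))).
Decompose branch/3: Z =?= app(app(app(1, n), app(1, n)), branch(0, n, M)),  1 =?= 1,  P =?= branch(0, 1, app(1, n)).
Bind Z := app(app(app(1, n), app(1, n)), branch(0, n, M)); no other remaining equation mentions Z.
Delete trivial equation 1 =?= 1.
Bind P := branch(0, 1, app(1, n)); substituting into the remaining equation gives: app(M, 0) =?= app(app(0, branch(0, 1, app(1, n))), 0).
Decompose app/2: M =?= app(0, branch(0, 1, app(1, n))),  0 =?= 0.
Bind M := app(0, branch(0, 1, app(1, n))); no other remaining equation mentions M. Substituting into the earlier binding gives Z := app(app(app(1, n), app(1, n)), branch(0, n, app(0, branch(0, 1, app(1, n))))).
Delete trivial equation 0 =?= 0.
MGU = { T -> app(1, n), Z -> app(app(app(1, n), app(1, n)), branch(0, n, app(0, branch(0, 1, app(1, n))))), P -> branch(0, 1, app(1, n)), M -> app(0, branch(0, 1, app(1, n))) }, so M -> app(0, branch(0, 1, app(1, n))).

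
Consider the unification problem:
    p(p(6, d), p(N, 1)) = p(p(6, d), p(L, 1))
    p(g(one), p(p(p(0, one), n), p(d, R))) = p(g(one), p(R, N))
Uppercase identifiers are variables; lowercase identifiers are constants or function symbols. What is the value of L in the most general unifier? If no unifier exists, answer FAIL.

Decompose p/2: p(6, d) = p(6, d),  p(N, 1) = p(L, 1).
Delete trivial equation p(6, d) = p(6, d).
Decompose p/2: N = L,  1 = 1.
Bind N := L; substituting into the one remaining equation that mentions N gives: p(g(one), p(p(p(0, one), n), p(d, R))) = p(g(one), p(R, L)).
Delete trivial equation 1 = 1.
Decompose p/2: g(one) = g(one),  p(p(p(0, one), n), p(d, R)) = p(R, L).
Delete trivial equation g(one) = g(one).
Decompose p/2: p(p(0, one), n) = R,  p(d, R) = L.
Bind R := p(p(0, one), n); substituting into the remaining equation gives: p(d, p(p(0, one), n)) = L.
Bind L := p(d, p(p(0, one), n)). Substituting into the earlier binding gives N := p(d, p(p(0, one), n)).
MGU = { N -> p(d, p(p(0, one), n)), R -> p(p(0, one), n), L -> p(d, p(p(0, one), n)) }, so L -> p(d, p(p(0, one), n)).

p(d, p(p(0, one), n))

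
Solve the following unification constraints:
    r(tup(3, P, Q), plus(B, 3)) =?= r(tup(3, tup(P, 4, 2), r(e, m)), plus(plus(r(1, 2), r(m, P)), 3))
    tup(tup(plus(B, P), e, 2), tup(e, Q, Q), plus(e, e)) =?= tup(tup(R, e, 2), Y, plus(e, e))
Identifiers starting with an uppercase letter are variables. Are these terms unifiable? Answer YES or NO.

Decompose r/2: tup(3, P, Q) =?= tup(3, tup(P, 4, 2), r(e, m)),  plus(B, 3) =?= plus(plus(r(1, 2), r(m, P)), 3).
Decompose tup/3: 3 =?= 3,  P =?= tup(P, 4, 2),  Q =?= r(e, m).
Delete trivial equation 3 =?= 3.
Occurs check fails: P occurs in tup(P, 4, 2); the equation P =?= tup(P, 4, 2) has no finite solution.

NO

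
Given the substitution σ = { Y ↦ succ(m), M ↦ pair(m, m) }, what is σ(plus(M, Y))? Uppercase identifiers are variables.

Replace each occurrence of Y with succ(m).
Replace each occurrence of M with pair(m, m).
Result: plus(pair(m, m), succ(m)).

plus(pair(m, m), succ(m))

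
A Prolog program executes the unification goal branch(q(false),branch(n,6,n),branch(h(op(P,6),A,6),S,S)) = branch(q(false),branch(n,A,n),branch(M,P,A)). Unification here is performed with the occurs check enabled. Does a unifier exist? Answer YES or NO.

YES

Decompose branch/3: q(false) = q(false),  branch(n,6,n) = branch(n,A,n),  branch(h(op(P,6),A,6),S,S) = branch(M,P,A).
Delete trivial equation q(false) = q(false).
Decompose branch/3: n = n,  6 = A,  n = n.
Delete trivial equation n = n.
Bind A := 6; substituting into the one remaining equation that mentions A gives: branch(h(op(P,6),6,6),S,S) = branch(M,P,6).
Delete trivial equation n = n.
Decompose branch/3: h(op(P,6),6,6) = M,  S = P,  S = 6.
Bind M := h(op(P,6),6,6); no other remaining equation mentions M.
Bind S := P; substituting into the remaining equation gives: P = 6.
Bind P := 6. Substituting into the earlier bindings gives M := h(op(6,6),6,6), S := 6.
No equations remain and no clash or occurs-check failure arose, so a unifier exists.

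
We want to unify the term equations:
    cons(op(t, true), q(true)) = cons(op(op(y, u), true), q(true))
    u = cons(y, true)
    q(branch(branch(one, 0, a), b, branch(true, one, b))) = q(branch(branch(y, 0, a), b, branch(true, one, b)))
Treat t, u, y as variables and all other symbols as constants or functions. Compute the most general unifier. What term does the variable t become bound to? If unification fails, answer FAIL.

op(one, cons(one, true))

Decompose cons/2: op(t, true) = op(op(y, u), true),  q(true) = q(true).
Decompose op/2: t = op(y, u),  true = true.
Bind t := op(y, u); no other remaining equation mentions t.
Delete trivial equation true = true.
Delete trivial equation q(true) = q(true).
Bind u := cons(y, true); no other remaining equation mentions u. Substituting into the earlier binding gives t := op(y, cons(y, true)).
Decompose q/1: branch(branch(one, 0, a), b, branch(true, one, b)) = branch(branch(y, 0, a), b, branch(true, one, b)).
Decompose branch/3: branch(one, 0, a) = branch(y, 0, a),  b = b,  branch(true, one, b) = branch(true, one, b).
Decompose branch/3: one = y,  0 = 0,  a = a.
Bind y := one; no other remaining equation mentions y. Substituting into the earlier bindings gives t := op(one, cons(one, true)), u := cons(one, true).
Delete trivial equation 0 = 0.
Delete trivial equation a = a.
Delete trivial equation b = b.
Delete trivial equation branch(true, one, b) = branch(true, one, b).
MGU = { t -> op(one, cons(one, true)), u -> cons(one, true), y -> one }, so t -> op(one, cons(one, true)).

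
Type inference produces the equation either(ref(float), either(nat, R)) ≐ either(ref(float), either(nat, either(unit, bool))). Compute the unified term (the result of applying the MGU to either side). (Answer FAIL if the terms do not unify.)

Decompose either/2: ref(float) ≐ ref(float),  either(nat, R) ≐ either(nat, either(unit, bool)).
Delete trivial equation ref(float) ≐ ref(float).
Decompose either/2: nat ≐ nat,  R ≐ either(unit, bool).
Delete trivial equation nat ≐ nat.
Bind R := either(unit, bool).
Applying the MGU to either side gives either(ref(float), either(nat, either(unit, bool))).

either(ref(float), either(nat, either(unit, bool)))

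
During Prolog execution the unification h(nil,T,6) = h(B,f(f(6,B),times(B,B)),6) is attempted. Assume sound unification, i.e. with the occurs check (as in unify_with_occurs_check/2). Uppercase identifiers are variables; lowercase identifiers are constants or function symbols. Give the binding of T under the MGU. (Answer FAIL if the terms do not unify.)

f(f(6,nil),times(nil,nil))

Decompose h/3: nil = B,  T = f(f(6,B),times(B,B)),  6 = 6.
Bind B := nil; substituting into the one remaining equation that mentions B gives: T = f(f(6,nil),times(nil,nil)).
Bind T := f(f(6,nil),times(nil,nil)); no other remaining equation mentions T.
Delete trivial equation 6 = 6.
MGU = { B ↦ nil, T ↦ f(f(6,nil),times(nil,nil)) }, so T ↦ f(f(6,nil),times(nil,nil)).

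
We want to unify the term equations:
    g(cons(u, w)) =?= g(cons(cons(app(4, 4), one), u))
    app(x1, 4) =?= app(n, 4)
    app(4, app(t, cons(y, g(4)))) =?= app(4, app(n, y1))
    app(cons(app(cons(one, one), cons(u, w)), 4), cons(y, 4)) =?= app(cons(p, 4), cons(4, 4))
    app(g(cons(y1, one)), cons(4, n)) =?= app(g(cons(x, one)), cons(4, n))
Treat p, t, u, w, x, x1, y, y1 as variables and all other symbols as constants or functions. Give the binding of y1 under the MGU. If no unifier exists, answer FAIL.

Decompose g/1: cons(u, w) =?= cons(cons(app(4, 4), one), u).
Decompose cons/2: u =?= cons(app(4, 4), one),  w =?= u.
Bind u := cons(app(4, 4), one); substituting into the 2 remaining equations that mention u gives: w =?= cons(app(4, 4), one),  app(cons(app(cons(one, one), cons(cons(app(4, 4), one), w)), 4), cons(y, 4)) =?= app(cons(p, 4), cons(4, 4)).
Bind w := cons(app(4, 4), one); substituting into the one remaining equation that mentions w gives: app(cons(app(cons(one, one), cons(cons(app(4, 4), one), cons(app(4, 4), one))), 4), cons(y, 4)) =?= app(cons(p, 4), cons(4, 4)).
Decompose app/2: x1 =?= n,  4 =?= 4.
Bind x1 := n; no other remaining equation mentions x1.
Delete trivial equation 4 =?= 4.
Decompose app/2: 4 =?= 4,  app(t, cons(y, g(4))) =?= app(n, y1).
Delete trivial equation 4 =?= 4.
Decompose app/2: t =?= n,  cons(y, g(4)) =?= y1.
Bind t := n; no other remaining equation mentions t.
Bind y1 := cons(y, g(4)); substituting into the one remaining equation that mentions y1 gives: app(g(cons(cons(y, g(4)), one)), cons(4, n)) =?= app(g(cons(x, one)), cons(4, n)).
Decompose app/2: cons(app(cons(one, one), cons(cons(app(4, 4), one), cons(app(4, 4), one))), 4) =?= cons(p, 4),  cons(y, 4) =?= cons(4, 4).
Decompose cons/2: app(cons(one, one), cons(cons(app(4, 4), one), cons(app(4, 4), one))) =?= p,  4 =?= 4.
Bind p := app(cons(one, one), cons(cons(app(4, 4), one), cons(app(4, 4), one))); no other remaining equation mentions p.
Delete trivial equation 4 =?= 4.
Decompose cons/2: y =?= 4,  4 =?= 4.
Bind y := 4; substituting into the one remaining equation that mentions y gives: app(g(cons(cons(4, g(4)), one)), cons(4, n)) =?= app(g(cons(x, one)), cons(4, n)). Substituting into the earlier binding gives y1 := cons(4, g(4)).
Delete trivial equation 4 =?= 4.
Decompose app/2: g(cons(cons(4, g(4)), one)) =?= g(cons(x, one)),  cons(4, n) =?= cons(4, n).
Decompose g/1: cons(cons(4, g(4)), one) =?= cons(x, one).
Decompose cons/2: cons(4, g(4)) =?= x,  one =?= one.
Bind x := cons(4, g(4)); no other remaining equation mentions x.
Delete trivial equation one =?= one.
Delete trivial equation cons(4, n) =?= cons(4, n).
MGU = { u ↦ cons(app(4, 4), one), w ↦ cons(app(4, 4), one), x1 ↦ n, t ↦ n, y1 ↦ cons(4, g(4)), p ↦ app(cons(one, one), cons(cons(app(4, 4), one), cons(app(4, 4), one))), y ↦ 4, x ↦ cons(4, g(4)) }, so y1 ↦ cons(4, g(4)).

cons(4, g(4))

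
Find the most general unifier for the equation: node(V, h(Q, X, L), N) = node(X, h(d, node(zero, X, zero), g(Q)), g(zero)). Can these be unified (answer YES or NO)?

NO

Decompose node/3: V = X,  h(Q, X, L) = h(d, node(zero, X, zero), g(Q)),  N = g(zero).
Bind V := X; no other remaining equation mentions V.
Decompose h/3: Q = d,  X = node(zero, X, zero),  L = g(Q).
Bind Q := d; substituting into the one remaining equation that mentions Q gives: L = g(d).
Occurs check fails: X occurs in node(zero, X, zero); the equation X = node(zero, X, zero) has no finite solution.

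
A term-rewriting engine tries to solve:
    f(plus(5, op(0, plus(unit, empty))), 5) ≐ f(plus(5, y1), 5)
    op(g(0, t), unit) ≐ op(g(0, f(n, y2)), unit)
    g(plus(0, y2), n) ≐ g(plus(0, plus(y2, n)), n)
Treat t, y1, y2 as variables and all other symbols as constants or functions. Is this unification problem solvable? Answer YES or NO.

NO

Decompose f/2: plus(5, op(0, plus(unit, empty))) ≐ plus(5, y1),  5 ≐ 5.
Decompose plus/2: 5 ≐ 5,  op(0, plus(unit, empty)) ≐ y1.
Delete trivial equation 5 ≐ 5.
Bind y1 := op(0, plus(unit, empty)); no other remaining equation mentions y1.
Delete trivial equation 5 ≐ 5.
Decompose op/2: g(0, t) ≐ g(0, f(n, y2)),  unit ≐ unit.
Decompose g/2: 0 ≐ 0,  t ≐ f(n, y2).
Delete trivial equation 0 ≐ 0.
Bind t := f(n, y2); no other remaining equation mentions t.
Delete trivial equation unit ≐ unit.
Decompose g/2: plus(0, y2) ≐ plus(0, plus(y2, n)),  n ≐ n.
Decompose plus/2: 0 ≐ 0,  y2 ≐ plus(y2, n).
Delete trivial equation 0 ≐ 0.
Occurs check fails: y2 occurs in plus(y2, n); the equation y2 ≐ plus(y2, n) has no finite solution.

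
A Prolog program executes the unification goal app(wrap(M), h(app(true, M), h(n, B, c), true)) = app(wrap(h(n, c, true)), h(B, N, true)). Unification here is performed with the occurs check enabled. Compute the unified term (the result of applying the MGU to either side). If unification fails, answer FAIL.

Decompose app/2: wrap(M) = wrap(h(n, c, true)),  h(app(true, M), h(n, B, c), true) = h(B, N, true).
Decompose wrap/1: M = h(n, c, true).
Bind M := h(n, c, true); substituting into the remaining equation gives: h(app(true, h(n, c, true)), h(n, B, c), true) = h(B, N, true).
Decompose h/3: app(true, h(n, c, true)) = B,  h(n, B, c) = N,  true = true.
Bind B := app(true, h(n, c, true)); substituting into the one remaining equation that mentions B gives: h(n, app(true, h(n, c, true)), c) = N.
Bind N := h(n, app(true, h(n, c, true)), c); no other remaining equation mentions N.
Delete trivial equation true = true.
Applying the MGU to either side gives app(wrap(h(n, c, true)), h(app(true, h(n, c, true)), h(n, app(true, h(n, c, true)), c), true)).

app(wrap(h(n, c, true)), h(app(true, h(n, c, true)), h(n, app(true, h(n, c, true)), c), true))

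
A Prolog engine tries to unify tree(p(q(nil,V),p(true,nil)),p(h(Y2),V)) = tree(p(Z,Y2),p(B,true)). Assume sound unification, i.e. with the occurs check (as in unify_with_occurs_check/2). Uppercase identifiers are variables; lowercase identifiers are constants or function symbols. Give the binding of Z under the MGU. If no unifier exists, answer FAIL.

q(nil,true)

Decompose tree/2: p(q(nil,V),p(true,nil)) = p(Z,Y2),  p(h(Y2),V) = p(B,true).
Decompose p/2: q(nil,V) = Z,  p(true,nil) = Y2.
Bind Z := q(nil,V); no other remaining equation mentions Z.
Bind Y2 := p(true,nil); substituting into the remaining equation gives: p(h(p(true,nil)),V) = p(B,true).
Decompose p/2: h(p(true,nil)) = B,  V = true.
Bind B := h(p(true,nil)); no other remaining equation mentions B.
Bind V := true. Substituting into the earlier binding gives Z := q(nil,true).
MGU = { Z -> q(nil,true), Y2 -> p(true,nil), B -> h(p(true,nil)), V -> true }, so Z -> q(nil,true).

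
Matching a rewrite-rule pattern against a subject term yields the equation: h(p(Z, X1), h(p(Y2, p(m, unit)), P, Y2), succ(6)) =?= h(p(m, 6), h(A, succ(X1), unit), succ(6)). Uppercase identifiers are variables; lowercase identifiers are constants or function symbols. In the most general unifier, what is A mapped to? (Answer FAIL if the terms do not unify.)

p(unit, p(m, unit))

Decompose h/3: p(Z, X1) =?= p(m, 6),  h(p(Y2, p(m, unit)), P, Y2) =?= h(A, succ(X1), unit),  succ(6) =?= succ(6).
Decompose p/2: Z =?= m,  X1 =?= 6.
Bind Z := m; no other remaining equation mentions Z.
Bind X1 := 6; substituting into the one remaining equation that mentions X1 gives: h(p(Y2, p(m, unit)), P, Y2) =?= h(A, succ(6), unit).
Decompose h/3: p(Y2, p(m, unit)) =?= A,  P =?= succ(6),  Y2 =?= unit.
Bind A := p(Y2, p(m, unit)); no other remaining equation mentions A.
Bind P := succ(6); no other remaining equation mentions P.
Bind Y2 := unit; no other remaining equation mentions Y2. Substituting into the earlier binding gives A := p(unit, p(m, unit)).
Delete trivial equation succ(6) =?= succ(6).
MGU = { Z := m, X1 := 6, A := p(unit, p(m, unit)), P := succ(6), Y2 := unit }, so A := p(unit, p(m, unit)).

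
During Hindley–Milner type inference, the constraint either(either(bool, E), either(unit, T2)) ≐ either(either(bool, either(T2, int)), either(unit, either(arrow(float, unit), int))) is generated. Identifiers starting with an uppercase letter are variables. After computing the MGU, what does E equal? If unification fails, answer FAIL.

either(either(arrow(float, unit), int), int)

Decompose either/2: either(bool, E) ≐ either(bool, either(T2, int)),  either(unit, T2) ≐ either(unit, either(arrow(float, unit), int)).
Decompose either/2: bool ≐ bool,  E ≐ either(T2, int).
Delete trivial equation bool ≐ bool.
Bind E := either(T2, int); no other remaining equation mentions E.
Decompose either/2: unit ≐ unit,  T2 ≐ either(arrow(float, unit), int).
Delete trivial equation unit ≐ unit.
Bind T2 := either(arrow(float, unit), int). Substituting into the earlier binding gives E := either(either(arrow(float, unit), int), int).
MGU = { E -> either(either(arrow(float, unit), int), int), T2 -> either(arrow(float, unit), int) }, so E -> either(either(arrow(float, unit), int), int).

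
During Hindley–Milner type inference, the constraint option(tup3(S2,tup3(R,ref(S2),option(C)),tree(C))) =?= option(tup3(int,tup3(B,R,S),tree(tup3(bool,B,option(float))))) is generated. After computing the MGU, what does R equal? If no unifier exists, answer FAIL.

ref(int)

Decompose option/1: tup3(S2,tup3(R,ref(S2),option(C)),tree(C)) =?= tup3(int,tup3(B,R,S),tree(tup3(bool,B,option(float)))).
Decompose tup3/3: S2 =?= int,  tup3(R,ref(S2),option(C)) =?= tup3(B,R,S),  tree(C) =?= tree(tup3(bool,B,option(float))).
Bind S2 := int; substituting into the one remaining equation that mentions S2 gives: tup3(R,ref(int),option(C)) =?= tup3(B,R,S).
Decompose tup3/3: R =?= B,  ref(int) =?= R,  option(C) =?= S.
Bind R := B; substituting into the one remaining equation that mentions R gives: ref(int) =?= B.
Bind B := ref(int); substituting into the one remaining equation that mentions B gives: tree(C) =?= tree(tup3(bool,ref(int),option(float))). Substituting into the earlier binding gives R := ref(int).
Bind S := option(C); no other remaining equation mentions S.
Decompose tree/1: C =?= tup3(bool,ref(int),option(float)).
Bind C := tup3(bool,ref(int),option(float)). Substituting into the earlier binding gives S := option(tup3(bool,ref(int),option(float))).
MGU = { S2 := int, R := ref(int), B := ref(int), S := option(tup3(bool,ref(int),option(float))), C := tup3(bool,ref(int),option(float)) }, so R := ref(int).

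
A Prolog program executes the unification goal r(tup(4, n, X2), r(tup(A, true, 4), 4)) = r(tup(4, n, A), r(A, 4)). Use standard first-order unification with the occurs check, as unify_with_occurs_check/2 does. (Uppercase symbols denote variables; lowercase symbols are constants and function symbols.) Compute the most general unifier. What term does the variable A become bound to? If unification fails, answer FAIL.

FAIL

Decompose r/2: tup(4, n, X2) = tup(4, n, A),  r(tup(A, true, 4), 4) = r(A, 4).
Decompose tup/3: 4 = 4,  n = n,  X2 = A.
Delete trivial equation 4 = 4.
Delete trivial equation n = n.
Bind X2 := A; no other remaining equation mentions X2.
Decompose r/2: tup(A, true, 4) = A,  4 = 4.
Occurs check fails: A occurs in tup(A, true, 4); the equation A = tup(A, true, 4) has no finite solution.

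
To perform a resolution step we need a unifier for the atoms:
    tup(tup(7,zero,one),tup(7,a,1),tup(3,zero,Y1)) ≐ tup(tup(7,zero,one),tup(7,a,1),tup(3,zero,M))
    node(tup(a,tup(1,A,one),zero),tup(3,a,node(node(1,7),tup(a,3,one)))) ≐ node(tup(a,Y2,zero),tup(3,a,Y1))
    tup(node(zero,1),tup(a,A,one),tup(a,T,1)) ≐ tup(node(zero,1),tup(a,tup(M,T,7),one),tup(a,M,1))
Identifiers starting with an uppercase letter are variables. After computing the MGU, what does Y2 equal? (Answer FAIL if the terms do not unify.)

Decompose tup/3: tup(7,zero,one) ≐ tup(7,zero,one),  tup(7,a,1) ≐ tup(7,a,1),  tup(3,zero,Y1) ≐ tup(3,zero,M).
Delete trivial equation tup(7,zero,one) ≐ tup(7,zero,one).
Delete trivial equation tup(7,a,1) ≐ tup(7,a,1).
Decompose tup/3: 3 ≐ 3,  zero ≐ zero,  Y1 ≐ M.
Delete trivial equation 3 ≐ 3.
Delete trivial equation zero ≐ zero.
Bind Y1 := M; substituting into the one remaining equation that mentions Y1 gives: node(tup(a,tup(1,A,one),zero),tup(3,a,node(node(1,7),tup(a,3,one)))) ≐ node(tup(a,Y2,zero),tup(3,a,M)).
Decompose node/2: tup(a,tup(1,A,one),zero) ≐ tup(a,Y2,zero),  tup(3,a,node(node(1,7),tup(a,3,one))) ≐ tup(3,a,M).
Decompose tup/3: a ≐ a,  tup(1,A,one) ≐ Y2,  zero ≐ zero.
Delete trivial equation a ≐ a.
Bind Y2 := tup(1,A,one); no other remaining equation mentions Y2.
Delete trivial equation zero ≐ zero.
Decompose tup/3: 3 ≐ 3,  a ≐ a,  node(node(1,7),tup(a,3,one)) ≐ M.
Delete trivial equation 3 ≐ 3.
Delete trivial equation a ≐ a.
Bind M := node(node(1,7),tup(a,3,one)); substituting into the remaining equation gives: tup(node(zero,1),tup(a,A,one),tup(a,T,1)) ≐ tup(node(zero,1),tup(a,tup(node(node(1,7),tup(a,3,one)),T,7),one),tup(a,node(node(1,7),tup(a,3,one)),1)). Substituting into the earlier binding gives Y1 := node(node(1,7),tup(a,3,one)).
Decompose tup/3: node(zero,1) ≐ node(zero,1),  tup(a,A,one) ≐ tup(a,tup(node(node(1,7),tup(a,3,one)),T,7),one),  tup(a,T,1) ≐ tup(a,node(node(1,7),tup(a,3,one)),1).
Delete trivial equation node(zero,1) ≐ node(zero,1).
Decompose tup/3: a ≐ a,  A ≐ tup(node(node(1,7),tup(a,3,one)),T,7),  one ≐ one.
Delete trivial equation a ≐ a.
Bind A := tup(node(node(1,7),tup(a,3,one)),T,7); no other remaining equation mentions A. Substituting into the earlier binding gives Y2 := tup(1,tup(node(node(1,7),tup(a,3,one)),T,7),one).
Delete trivial equation one ≐ one.
Decompose tup/3: a ≐ a,  T ≐ node(node(1,7),tup(a,3,one)),  1 ≐ 1.
Delete trivial equation a ≐ a.
Bind T := node(node(1,7),tup(a,3,one)); no other remaining equation mentions T. Substituting into the earlier bindings gives Y2 := tup(1,tup(node(node(1,7),tup(a,3,one)),node(node(1,7),tup(a,3,one)),7),one), A := tup(node(node(1,7),tup(a,3,one)),node(node(1,7),tup(a,3,one)),7).
Delete trivial equation 1 ≐ 1.
MGU = { Y1 ↦ node(node(1,7),tup(a,3,one)), Y2 ↦ tup(1,tup(node(node(1,7),tup(a,3,one)),node(node(1,7),tup(a,3,one)),7),one), M ↦ node(node(1,7),tup(a,3,one)), A ↦ tup(node(node(1,7),tup(a,3,one)),node(node(1,7),tup(a,3,one)),7), T ↦ node(node(1,7),tup(a,3,one)) }, so Y2 ↦ tup(1,tup(node(node(1,7),tup(a,3,one)),node(node(1,7),tup(a,3,one)),7),one).

tup(1,tup(node(node(1,7),tup(a,3,one)),node(node(1,7),tup(a,3,one)),7),one)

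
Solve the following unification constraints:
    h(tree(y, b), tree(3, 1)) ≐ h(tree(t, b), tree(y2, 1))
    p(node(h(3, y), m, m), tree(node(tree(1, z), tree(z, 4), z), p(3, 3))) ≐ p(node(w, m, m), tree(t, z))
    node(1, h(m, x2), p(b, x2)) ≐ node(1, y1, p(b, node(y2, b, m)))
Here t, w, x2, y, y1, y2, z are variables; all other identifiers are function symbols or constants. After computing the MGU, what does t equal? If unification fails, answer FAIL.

node(tree(1, p(3, 3)), tree(p(3, 3), 4), p(3, 3))

Decompose h/2: tree(y, b) ≐ tree(t, b),  tree(3, 1) ≐ tree(y2, 1).
Decompose tree/2: y ≐ t,  b ≐ b.
Bind y := t; substituting into the one remaining equation that mentions y gives: p(node(h(3, t), m, m), tree(node(tree(1, z), tree(z, 4), z), p(3, 3))) ≐ p(node(w, m, m), tree(t, z)).
Delete trivial equation b ≐ b.
Decompose tree/2: 3 ≐ y2,  1 ≐ 1.
Bind y2 := 3; substituting into the one remaining equation that mentions y2 gives: node(1, h(m, x2), p(b, x2)) ≐ node(1, y1, p(b, node(3, b, m))).
Delete trivial equation 1 ≐ 1.
Decompose p/2: node(h(3, t), m, m) ≐ node(w, m, m),  tree(node(tree(1, z), tree(z, 4), z), p(3, 3)) ≐ tree(t, z).
Decompose node/3: h(3, t) ≐ w,  m ≐ m,  m ≐ m.
Bind w := h(3, t); no other remaining equation mentions w.
Delete trivial equation m ≐ m.
Delete trivial equation m ≐ m.
Decompose tree/2: node(tree(1, z), tree(z, 4), z) ≐ t,  p(3, 3) ≐ z.
Bind t := node(tree(1, z), tree(z, 4), z); no other remaining equation mentions t. Substituting into the earlier bindings gives y := node(tree(1, z), tree(z, 4), z), w := h(3, node(tree(1, z), tree(z, 4), z)).
Bind z := p(3, 3); no other remaining equation mentions z. Substituting into the earlier bindings gives y := node(tree(1, p(3, 3)), tree(p(3, 3), 4), p(3, 3)), w := h(3, node(tree(1, p(3, 3)), tree(p(3, 3), 4), p(3, 3))), t := node(tree(1, p(3, 3)), tree(p(3, 3), 4), p(3, 3)).
Decompose node/3: 1 ≐ 1,  h(m, x2) ≐ y1,  p(b, x2) ≐ p(b, node(3, b, m)).
Delete trivial equation 1 ≐ 1.
Bind y1 := h(m, x2); no other remaining equation mentions y1.
Decompose p/2: b ≐ b,  x2 ≐ node(3, b, m).
Delete trivial equation b ≐ b.
Bind x2 := node(3, b, m). Substituting into the earlier binding gives y1 := h(m, node(3, b, m)).
MGU = { y -> node(tree(1, p(3, 3)), tree(p(3, 3), 4), p(3, 3)), y2 -> 3, w -> h(3, node(tree(1, p(3, 3)), tree(p(3, 3), 4), p(3, 3))), t -> node(tree(1, p(3, 3)), tree(p(3, 3), 4), p(3, 3)), z -> p(3, 3), y1 -> h(m, node(3, b, m)), x2 -> node(3, b, m) }, so t -> node(tree(1, p(3, 3)), tree(p(3, 3), 4), p(3, 3)).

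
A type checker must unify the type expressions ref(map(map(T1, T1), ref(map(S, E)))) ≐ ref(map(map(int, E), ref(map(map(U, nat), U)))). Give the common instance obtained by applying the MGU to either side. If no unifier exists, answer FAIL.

ref(map(map(int, int), ref(map(map(int, nat), int))))

Decompose ref/1: map(map(T1, T1), ref(map(S, E))) ≐ map(map(int, E), ref(map(map(U, nat), U))).
Decompose map/2: map(T1, T1) ≐ map(int, E),  ref(map(S, E)) ≐ ref(map(map(U, nat), U)).
Decompose map/2: T1 ≐ int,  T1 ≐ E.
Bind T1 := int; substituting into the one remaining equation that mentions T1 gives: int ≐ E.
Bind E := int; substituting into the remaining equation gives: ref(map(S, int)) ≐ ref(map(map(U, nat), U)).
Decompose ref/1: map(S, int) ≐ map(map(U, nat), U).
Decompose map/2: S ≐ map(U, nat),  int ≐ U.
Bind S := map(U, nat); no other remaining equation mentions S.
Bind U := int. Substituting into the earlier binding gives S := map(int, nat).
Applying the MGU to either side gives ref(map(map(int, int), ref(map(map(int, nat), int)))).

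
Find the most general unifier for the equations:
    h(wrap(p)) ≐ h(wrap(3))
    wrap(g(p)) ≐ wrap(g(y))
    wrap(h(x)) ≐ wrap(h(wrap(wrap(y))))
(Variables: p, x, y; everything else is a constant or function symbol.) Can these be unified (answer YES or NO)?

YES

Decompose h/1: wrap(p) ≐ wrap(3).
Decompose wrap/1: p ≐ 3.
Bind p := 3; substituting into the one remaining equation that mentions p gives: wrap(g(3)) ≐ wrap(g(y)).
Decompose wrap/1: g(3) ≐ g(y).
Decompose g/1: 3 ≐ y.
Bind y := 3; substituting into the remaining equation gives: wrap(h(x)) ≐ wrap(h(wrap(wrap(3)))).
Decompose wrap/1: h(x) ≐ h(wrap(wrap(3))).
Decompose h/1: x ≐ wrap(wrap(3)).
Bind x := wrap(wrap(3)).
No equations remain and no clash or occurs-check failure arose, so a unifier exists.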